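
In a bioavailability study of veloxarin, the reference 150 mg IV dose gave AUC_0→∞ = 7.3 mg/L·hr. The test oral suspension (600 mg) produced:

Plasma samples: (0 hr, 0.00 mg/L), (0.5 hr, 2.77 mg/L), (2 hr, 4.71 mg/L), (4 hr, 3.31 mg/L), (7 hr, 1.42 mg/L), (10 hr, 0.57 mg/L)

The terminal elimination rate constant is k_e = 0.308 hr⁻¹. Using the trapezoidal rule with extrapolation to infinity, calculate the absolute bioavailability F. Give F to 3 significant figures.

Trapezoidal AUC_0→10 (oral suspension):
  [0→0.5]: (0.00+2.77)/2 × 0.5 = 0.6925
  [0.5→2]: (2.77+4.71)/2 × 1.5 = 5.61
  [2→4]: (4.71+3.31)/2 × 2 = 8.02
  [4→7]: (3.31+1.42)/2 × 3 = 7.095
  [7→10]: (1.42+0.57)/2 × 3 = 2.985
  Sum = 24.4025 mg/L·hr
Tail: C_last/k_e = 0.57/0.308 = 1.851
AUC_0→∞ (oral suspension) = 24.4025 + 1.851 = 26.2535 mg/L·hr
F = (AUC_ev/D_ev)/(AUC_iv/D_iv) = (26.2535/600)/(7.3/150) = 0.0437558/0.0486667 = 0.8991

F = 0.899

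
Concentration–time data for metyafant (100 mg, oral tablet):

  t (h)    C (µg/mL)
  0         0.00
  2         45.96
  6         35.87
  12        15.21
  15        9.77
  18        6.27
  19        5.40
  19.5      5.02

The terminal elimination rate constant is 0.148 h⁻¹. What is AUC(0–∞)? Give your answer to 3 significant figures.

Trapezoidal AUC_0→19.5:
  [0→2]: (0.00+45.96)/2 × 2 = 45.96
  [2→6]: (45.96+35.87)/2 × 4 = 163.66
  [6→12]: (35.87+15.21)/2 × 6 = 153.24
  [12→15]: (15.21+9.77)/2 × 3 = 37.47
  [15→18]: (9.77+6.27)/2 × 3 = 24.06
  [18→19]: (6.27+5.40)/2 × 1 = 5.835
  [19→19.5]: (5.40+5.02)/2 × 0.5 = 2.605
  Sum = 432.83 µg/mL·h
Extrapolated tail: C_last / k_e = 5.02 / 0.148 = 33.919
AUC_0→∞ = 432.83 + 33.919 = 466.749 µg/mL·h

AUC = 467 µg/mL·h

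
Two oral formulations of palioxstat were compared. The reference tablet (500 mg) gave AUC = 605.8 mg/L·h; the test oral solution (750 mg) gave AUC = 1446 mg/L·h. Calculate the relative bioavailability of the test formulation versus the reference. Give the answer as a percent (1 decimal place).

F_rel = 159.1%

F_rel = (AUC_test/D_test) / (AUC_ref/D_ref)
      = (1446/750) / (605.8/500)
      = 1.928 / 1.2116 = 1.5913 = 159.13%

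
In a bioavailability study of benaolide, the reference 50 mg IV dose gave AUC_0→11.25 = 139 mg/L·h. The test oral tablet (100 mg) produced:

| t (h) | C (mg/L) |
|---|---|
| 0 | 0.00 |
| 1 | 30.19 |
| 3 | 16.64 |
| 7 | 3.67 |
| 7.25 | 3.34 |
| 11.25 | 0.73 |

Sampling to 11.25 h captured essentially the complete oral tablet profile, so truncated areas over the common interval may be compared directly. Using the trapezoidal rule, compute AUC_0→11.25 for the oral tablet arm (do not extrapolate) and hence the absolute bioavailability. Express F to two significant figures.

F = 0.40

Trapezoidal AUC_0→11.25 (oral tablet):
  [0→1]: (0.00+30.19)/2 × 1 = 15.095
  [1→3]: (30.19+16.64)/2 × 2 = 46.83
  [3→7]: (16.64+3.67)/2 × 4 = 40.62
  [7→7.25]: (3.67+3.34)/2 × 0.25 = 0.87625
  [7.25→11.25]: (3.34+0.73)/2 × 4 = 8.14
  Sum = 111.56125 mg/L·h
F = (AUC_ev/D_ev)/(AUC_iv/D_iv) = (111.56125/100)/(139/50) = 1.1156125/2.78 = 0.4013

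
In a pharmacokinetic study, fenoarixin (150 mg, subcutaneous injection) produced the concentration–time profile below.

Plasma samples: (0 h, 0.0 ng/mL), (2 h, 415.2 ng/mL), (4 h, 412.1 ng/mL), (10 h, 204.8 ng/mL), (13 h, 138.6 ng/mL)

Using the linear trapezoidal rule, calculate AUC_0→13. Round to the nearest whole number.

Trapezoidal AUC_0→13:
  [0→2]: (0.0+415.2)/2 × 2 = 415.2
  [2→4]: (415.2+412.1)/2 × 2 = 827.3
  [4→10]: (412.1+204.8)/2 × 6 = 1850.7
  [10→13]: (204.8+138.6)/2 × 3 = 515.1
  Sum = 3608.3 ng/mL·h

AUC = 3608 ng/mL·h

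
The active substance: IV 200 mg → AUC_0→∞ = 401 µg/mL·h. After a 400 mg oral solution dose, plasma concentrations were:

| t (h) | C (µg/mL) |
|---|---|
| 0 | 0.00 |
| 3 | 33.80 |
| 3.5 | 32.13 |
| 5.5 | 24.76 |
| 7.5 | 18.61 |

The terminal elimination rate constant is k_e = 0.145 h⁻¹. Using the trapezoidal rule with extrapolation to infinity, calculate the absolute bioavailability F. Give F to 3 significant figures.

F = 0.369

Trapezoidal AUC_0→7.5 (oral solution):
  [0→3]: (0.00+33.80)/2 × 3 = 50.7
  [3→3.5]: (33.80+32.13)/2 × 0.5 = 16.4825
  [3.5→5.5]: (32.13+24.76)/2 × 2 = 56.89
  [5.5→7.5]: (24.76+18.61)/2 × 2 = 43.37
  Sum = 167.4425 µg/mL·h
Tail: C_last/k_e = 18.61/0.145 = 128.345
AUC_0→∞ (oral solution) = 167.4425 + 128.345 = 295.7875 µg/mL·h
F = (AUC_ev/D_ev)/(AUC_iv/D_iv) = (295.7875/400)/(401/200) = 0.73946875/2.005 = 0.3688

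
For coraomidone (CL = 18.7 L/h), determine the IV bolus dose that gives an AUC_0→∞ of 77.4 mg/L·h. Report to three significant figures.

Dose_iv = CL × AUC_0→∞
     = 18.7 × 77.4 = 1447.38 mg

Dose = 1450 mg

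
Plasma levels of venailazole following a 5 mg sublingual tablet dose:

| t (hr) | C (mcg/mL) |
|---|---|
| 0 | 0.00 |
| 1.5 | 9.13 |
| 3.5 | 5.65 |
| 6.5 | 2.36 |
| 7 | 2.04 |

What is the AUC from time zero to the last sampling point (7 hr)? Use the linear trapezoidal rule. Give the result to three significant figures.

AUC = 34.7 mcg/mL·hr

Trapezoidal AUC_0→7:
  [0→1.5]: (0.00+9.13)/2 × 1.5 = 6.8475
  [1.5→3.5]: (9.13+5.65)/2 × 2 = 14.78
  [3.5→6.5]: (5.65+2.36)/2 × 3 = 12.015
  [6.5→7]: (2.36+2.04)/2 × 0.5 = 1.1
  Sum = 34.7425 mcg/mL·hr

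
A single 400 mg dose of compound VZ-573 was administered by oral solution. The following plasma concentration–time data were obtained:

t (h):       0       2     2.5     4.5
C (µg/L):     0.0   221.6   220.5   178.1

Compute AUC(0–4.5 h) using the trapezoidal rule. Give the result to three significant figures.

AUC = 731 µg/L·h

Trapezoidal AUC_0→4.5:
  [0→2]: (0.0+221.6)/2 × 2 = 221.6
  [2→2.5]: (221.6+220.5)/2 × 0.5 = 110.525
  [2.5→4.5]: (220.5+178.1)/2 × 2 = 398.6
  Sum = 730.725 µg/L·h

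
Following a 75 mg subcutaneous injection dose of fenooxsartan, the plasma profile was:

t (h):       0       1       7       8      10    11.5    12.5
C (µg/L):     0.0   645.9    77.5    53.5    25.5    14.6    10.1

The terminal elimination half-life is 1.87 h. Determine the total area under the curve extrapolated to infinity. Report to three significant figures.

AUC = 2710 µg/L·h

Trapezoidal AUC_0→12.5:
  [0→1]: (0.0+645.9)/2 × 1 = 322.95
  [1→7]: (645.9+77.5)/2 × 6 = 2170.2
  [7→8]: (77.5+53.5)/2 × 1 = 65.5
  [8→10]: (53.5+25.5)/2 × 2 = 79.0
  [10→11.5]: (25.5+14.6)/2 × 1.5 = 30.075
  [11.5→12.5]: (14.6+10.1)/2 × 1 = 12.35
  Sum = 2680.075 µg/L·h
k_e = ln2 / t½ = 0.693147 / 1.87 = 0.3707 h^-1
Extrapolated tail: C_last / k_e = 10.1 / 0.3707 = 27.246
AUC_0→∞ = 2680.075 + 27.246 = 2707.321 µg/L·h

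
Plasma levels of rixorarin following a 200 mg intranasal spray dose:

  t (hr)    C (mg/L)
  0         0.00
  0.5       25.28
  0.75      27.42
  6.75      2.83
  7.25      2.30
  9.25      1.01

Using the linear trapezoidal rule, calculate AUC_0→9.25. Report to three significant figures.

Trapezoidal AUC_0→9.25:
  [0→0.5]: (0.00+25.28)/2 × 0.5 = 6.32
  [0.5→0.75]: (25.28+27.42)/2 × 0.25 = 6.5875
  [0.75→6.75]: (27.42+2.83)/2 × 6 = 90.75
  [6.75→7.25]: (2.83+2.30)/2 × 0.5 = 1.2825
  [7.25→9.25]: (2.30+1.01)/2 × 2 = 3.31
  Sum = 108.25 mg/L·hr

AUC = 108 mg/L·hr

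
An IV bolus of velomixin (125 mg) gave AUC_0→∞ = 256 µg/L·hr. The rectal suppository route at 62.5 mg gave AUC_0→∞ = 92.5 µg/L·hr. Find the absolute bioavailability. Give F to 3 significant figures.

F = (AUC_ev / D_ev) / (AUC_iv / D_iv)
  = (92.5/62.5) / (256/125)
  = 1.48 / 2.048 = 0.7227

F = 0.723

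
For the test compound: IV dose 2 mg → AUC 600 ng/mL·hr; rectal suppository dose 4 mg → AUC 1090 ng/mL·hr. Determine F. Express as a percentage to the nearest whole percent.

F = (AUC_ev / D_ev) / (AUC_iv / D_iv)
  = (1090/4) / (600/2)
  = 272.5 / 300 = 0.9083
  = 90.83%

F = 91%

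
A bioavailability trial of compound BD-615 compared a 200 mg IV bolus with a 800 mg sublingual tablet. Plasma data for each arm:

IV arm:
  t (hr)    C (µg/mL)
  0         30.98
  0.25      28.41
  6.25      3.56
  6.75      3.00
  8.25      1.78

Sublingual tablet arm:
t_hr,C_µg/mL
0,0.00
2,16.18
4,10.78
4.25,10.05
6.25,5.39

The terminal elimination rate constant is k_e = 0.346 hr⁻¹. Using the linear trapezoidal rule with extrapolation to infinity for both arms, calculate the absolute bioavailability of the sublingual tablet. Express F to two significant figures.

Trapezoidal AUC_0→8.25 (IV):
  [0→0.25]: (30.98+28.41)/2 × 0.25 = 7.42375
  [0.25→6.25]: (28.41+3.56)/2 × 6 = 95.91
  [6.25→6.75]: (3.56+3.00)/2 × 0.5 = 1.64
  [6.75→8.25]: (3.00+1.78)/2 × 1.5 = 3.585
  Sum = 108.55875 µg/mL·hr
IV tail: 1.78/0.346 = 5.145; AUC_iv,0→∞ = 108.55875 + 5.145 = 113.70375 µg/mL·hr
Trapezoidal AUC_0→6.25 (sublingual tablet):
  [0→2]: (0.00+16.18)/2 × 2 = 16.18
  [2→4]: (16.18+10.78)/2 × 2 = 26.96
  [4→4.25]: (10.78+10.05)/2 × 0.25 = 2.60375
  [4.25→6.25]: (10.05+5.39)/2 × 2 = 15.44
  Sum = 61.18375 µg/mL·hr
sublingual tablet tail: 5.39/0.346 = 15.578; AUC_ev,0→∞ = 61.18375 + 15.578 = 76.76175 µg/mL·hr
F = (AUC_ev/D_ev)/(AUC_iv/D_iv) = (76.76175/800)/(113.70375/200) = 0.0959522/0.56851875 = 0.1688

F = 0.17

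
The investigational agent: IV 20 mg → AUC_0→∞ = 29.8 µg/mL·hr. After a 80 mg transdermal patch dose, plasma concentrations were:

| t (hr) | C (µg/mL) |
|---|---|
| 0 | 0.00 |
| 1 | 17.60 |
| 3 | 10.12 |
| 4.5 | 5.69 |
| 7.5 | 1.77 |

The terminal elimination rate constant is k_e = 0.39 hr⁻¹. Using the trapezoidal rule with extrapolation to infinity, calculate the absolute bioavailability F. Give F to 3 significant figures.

Trapezoidal AUC_0→7.5 (transdermal patch):
  [0→1]: (0.00+17.60)/2 × 1 = 8.8
  [1→3]: (17.60+10.12)/2 × 2 = 27.72
  [3→4.5]: (10.12+5.69)/2 × 1.5 = 11.8575
  [4.5→7.5]: (5.69+1.77)/2 × 3 = 11.19
  Sum = 59.5675 µg/mL·hr
Tail: C_last/k_e = 1.77/0.39 = 4.538
AUC_0→∞ (transdermal patch) = 59.5675 + 4.538 = 64.1055 µg/mL·hr
F = (AUC_ev/D_ev)/(AUC_iv/D_iv) = (64.1055/80)/(29.8/20) = 0.80131875/1.49 = 0.5378

F = 0.538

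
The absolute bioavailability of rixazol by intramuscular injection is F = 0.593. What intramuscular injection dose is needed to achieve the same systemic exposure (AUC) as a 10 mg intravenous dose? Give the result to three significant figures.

D_intramuscular = 16.9 mg

For equal systemic exposure: F × D_ev = D_iv
D_ev = D_iv / F = 10 / 0.593 = 16.8634 mg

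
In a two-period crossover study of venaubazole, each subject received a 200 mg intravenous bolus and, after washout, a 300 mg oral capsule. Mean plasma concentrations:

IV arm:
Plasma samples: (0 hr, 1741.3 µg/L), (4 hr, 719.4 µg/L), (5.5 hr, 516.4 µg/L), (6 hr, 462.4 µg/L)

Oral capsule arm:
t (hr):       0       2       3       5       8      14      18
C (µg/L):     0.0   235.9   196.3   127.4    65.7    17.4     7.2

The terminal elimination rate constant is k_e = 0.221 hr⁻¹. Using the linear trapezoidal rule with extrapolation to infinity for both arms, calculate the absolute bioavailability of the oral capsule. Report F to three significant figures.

F = 0.114

Trapezoidal AUC_0→6 (IV):
  [0→4]: (1741.3+719.4)/2 × 4 = 4921.4
  [4→5.5]: (719.4+516.4)/2 × 1.5 = 926.85
  [5.5→6]: (516.4+462.4)/2 × 0.5 = 244.7
  Sum = 6092.95 µg/L·hr
IV tail: 462.4/0.221 = 2092.308; AUC_iv,0→∞ = 6092.95 + 2092.308 = 8185.258 µg/L·hr
Trapezoidal AUC_0→18 (oral capsule):
  [0→2]: (0.0+235.9)/2 × 2 = 235.9
  [2→3]: (235.9+196.3)/2 × 1 = 216.1
  [3→5]: (196.3+127.4)/2 × 2 = 323.7
  [5→8]: (127.4+65.7)/2 × 3 = 289.65
  [8→14]: (65.7+17.4)/2 × 6 = 249.3
  [14→18]: (17.4+7.2)/2 × 4 = 49.2
  Sum = 1363.85 µg/L·hr
oral capsule tail: 7.2/0.221 = 32.579; AUC_ev,0→∞ = 1363.85 + 32.579 = 1396.429 µg/L·hr
F = (AUC_ev/D_ev)/(AUC_iv/D_iv) = (1396.429/300)/(8185.258/200) = 4.65476/40.92629 = 0.1137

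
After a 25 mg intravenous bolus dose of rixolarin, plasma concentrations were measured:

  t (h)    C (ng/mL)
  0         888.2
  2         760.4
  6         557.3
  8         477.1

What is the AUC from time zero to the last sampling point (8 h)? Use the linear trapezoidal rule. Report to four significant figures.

Trapezoidal AUC_0→8:
  [0→2]: (888.2+760.4)/2 × 2 = 1648.6
  [2→6]: (760.4+557.3)/2 × 4 = 2635.4
  [6→8]: (557.3+477.1)/2 × 2 = 1034.4
  Sum = 5318.4 ng/mL·h

AUC = 5318 ng/mL·h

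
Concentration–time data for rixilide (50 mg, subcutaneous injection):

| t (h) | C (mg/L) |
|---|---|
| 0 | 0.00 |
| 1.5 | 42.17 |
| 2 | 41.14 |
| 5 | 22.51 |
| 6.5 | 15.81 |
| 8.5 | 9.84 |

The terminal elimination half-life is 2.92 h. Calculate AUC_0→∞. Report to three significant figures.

AUC = 244 mg/L·h

Trapezoidal AUC_0→8.5:
  [0→1.5]: (0.00+42.17)/2 × 1.5 = 31.6275
  [1.5→2]: (42.17+41.14)/2 × 0.5 = 20.8275
  [2→5]: (41.14+22.51)/2 × 3 = 95.475
  [5→6.5]: (22.51+15.81)/2 × 1.5 = 28.74
  [6.5→8.5]: (15.81+9.84)/2 × 2 = 25.65
  Sum = 202.32 mg/L·h
k_e = ln2 / t½ = 0.693147 / 2.92 = 0.2374 h^-1
Extrapolated tail: C_last / k_e = 9.84 / 0.2374 = 41.449
AUC_0→∞ = 202.32 + 41.449 = 243.769 mg/L·h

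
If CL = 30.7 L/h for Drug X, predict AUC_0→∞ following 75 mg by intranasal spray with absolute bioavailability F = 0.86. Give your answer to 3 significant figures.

AUC_0→∞ = F × Dose / CL
        = 0.86 × 75 / 30.7 = 2.10098 mg/L·h

AUC = 2.10 mg/L·h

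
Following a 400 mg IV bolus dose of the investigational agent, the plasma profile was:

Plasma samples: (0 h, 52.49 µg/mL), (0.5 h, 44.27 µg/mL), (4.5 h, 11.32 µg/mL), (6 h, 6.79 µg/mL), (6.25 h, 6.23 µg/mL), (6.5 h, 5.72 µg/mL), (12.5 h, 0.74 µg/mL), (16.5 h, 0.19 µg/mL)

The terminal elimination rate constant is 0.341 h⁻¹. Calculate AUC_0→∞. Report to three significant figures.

Trapezoidal AUC_0→16.5:
  [0→0.5]: (52.49+44.27)/2 × 0.5 = 24.19
  [0.5→4.5]: (44.27+11.32)/2 × 4 = 111.18
  [4.5→6]: (11.32+6.79)/2 × 1.5 = 13.5825
  [6→6.25]: (6.79+6.23)/2 × 0.25 = 1.6275
  [6.25→6.5]: (6.23+5.72)/2 × 0.25 = 1.49375
  [6.5→12.5]: (5.72+0.74)/2 × 6 = 19.38
  [12.5→16.5]: (0.74+0.19)/2 × 4 = 1.86
  Sum = 173.31375 µg/mL·h
Extrapolated tail: C_last / k_e = 0.19 / 0.341 = 0.557
AUC_0→∞ = 173.31375 + 0.557 = 173.87075 µg/mL·h

AUC = 174 µg/mL·h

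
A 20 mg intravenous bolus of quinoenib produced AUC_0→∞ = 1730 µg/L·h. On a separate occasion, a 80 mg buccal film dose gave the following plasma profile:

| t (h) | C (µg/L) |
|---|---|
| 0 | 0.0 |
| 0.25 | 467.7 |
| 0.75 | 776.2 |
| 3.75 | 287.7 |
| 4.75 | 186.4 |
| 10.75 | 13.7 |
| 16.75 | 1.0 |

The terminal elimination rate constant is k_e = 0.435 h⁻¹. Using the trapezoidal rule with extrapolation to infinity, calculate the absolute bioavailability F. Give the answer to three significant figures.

Trapezoidal AUC_0→16.75 (buccal film):
  [0→0.25]: (0.0+467.7)/2 × 0.25 = 58.4625
  [0.25→0.75]: (467.7+776.2)/2 × 0.5 = 310.975
  [0.75→3.75]: (776.2+287.7)/2 × 3 = 1595.85
  [3.75→4.75]: (287.7+186.4)/2 × 1 = 237.05
  [4.75→10.75]: (186.4+13.7)/2 × 6 = 600.3
  [10.75→16.75]: (13.7+1.0)/2 × 6 = 44.1
  Sum = 2846.7375 µg/L·h
Tail: C_last/k_e = 1.0/0.435 = 2.299
AUC_0→∞ (buccal film) = 2846.7375 + 2.299 = 2849.0365 µg/L·h
F = (AUC_ev/D_ev)/(AUC_iv/D_iv) = (2849.0365/80)/(1730/20) = 35.613/86.5 = 0.4117

F = 0.412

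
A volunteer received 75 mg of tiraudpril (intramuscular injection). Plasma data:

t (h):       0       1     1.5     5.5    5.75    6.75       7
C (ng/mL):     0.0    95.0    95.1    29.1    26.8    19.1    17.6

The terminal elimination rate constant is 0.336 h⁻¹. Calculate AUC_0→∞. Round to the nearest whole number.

Trapezoidal AUC_0→7:
  [0→1]: (0.0+95.0)/2 × 1 = 47.5
  [1→1.5]: (95.0+95.1)/2 × 0.5 = 47.525
  [1.5→5.5]: (95.1+29.1)/2 × 4 = 248.4
  [5.5→5.75]: (29.1+26.8)/2 × 0.25 = 6.9875
  [5.75→6.75]: (26.8+19.1)/2 × 1 = 22.95
  [6.75→7]: (19.1+17.6)/2 × 0.25 = 4.5875
  Sum = 377.95 ng/mL·h
Extrapolated tail: C_last / k_e = 17.6 / 0.336 = 52.381
AUC_0→∞ = 377.95 + 52.381 = 430.331 ng/mL·h

AUC = 430 ng/mL·h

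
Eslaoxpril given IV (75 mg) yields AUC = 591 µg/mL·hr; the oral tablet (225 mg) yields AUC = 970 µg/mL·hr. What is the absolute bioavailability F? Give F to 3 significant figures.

F = 0.547

F = (AUC_ev / D_ev) / (AUC_iv / D_iv)
  = (970/225) / (591/75)
  = 4.31111 / 7.88 = 0.5471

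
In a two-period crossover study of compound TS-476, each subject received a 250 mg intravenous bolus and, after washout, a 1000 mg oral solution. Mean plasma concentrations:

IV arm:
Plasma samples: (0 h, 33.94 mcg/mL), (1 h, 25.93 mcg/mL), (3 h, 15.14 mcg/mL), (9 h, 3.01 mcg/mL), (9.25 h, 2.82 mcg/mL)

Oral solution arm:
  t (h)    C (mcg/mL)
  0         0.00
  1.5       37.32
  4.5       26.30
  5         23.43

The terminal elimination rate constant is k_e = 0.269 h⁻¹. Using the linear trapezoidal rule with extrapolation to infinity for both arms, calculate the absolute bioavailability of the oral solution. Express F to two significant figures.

Trapezoidal AUC_0→9.25 (IV):
  [0→1]: (33.94+25.93)/2 × 1 = 29.935
  [1→3]: (25.93+15.14)/2 × 2 = 41.07
  [3→9]: (15.14+3.01)/2 × 6 = 54.45
  [9→9.25]: (3.01+2.82)/2 × 0.25 = 0.72875
  Sum = 126.18375 mcg/mL·h
IV tail: 2.82/0.269 = 10.483; AUC_iv,0→∞ = 126.18375 + 10.483 = 136.66675 mcg/mL·h
Trapezoidal AUC_0→5 (oral solution):
  [0→1.5]: (0.00+37.32)/2 × 1.5 = 27.99
  [1.5→4.5]: (37.32+26.30)/2 × 3 = 95.43
  [4.5→5]: (26.30+23.43)/2 × 0.5 = 12.4325
  Sum = 135.8525 mcg/mL·h
oral solution tail: 23.43/0.269 = 87.100; AUC_ev,0→∞ = 135.8525 + 87.100 = 222.9525 mcg/mL·h
F = (AUC_ev/D_ev)/(AUC_iv/D_iv) = (222.9525/1000)/(136.66675/250) = 0.2229525/0.546667 = 0.4078

F = 0.41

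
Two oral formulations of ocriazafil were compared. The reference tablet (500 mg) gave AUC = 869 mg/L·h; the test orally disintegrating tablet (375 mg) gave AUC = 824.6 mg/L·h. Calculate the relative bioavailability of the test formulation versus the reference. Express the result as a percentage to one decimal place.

F_rel = (AUC_test/D_test) / (AUC_ref/D_ref)
      = (824.6/375) / (869/500)
      = 2.19893 / 1.738 = 1.2652 = 126.52%

F_rel = 126.5%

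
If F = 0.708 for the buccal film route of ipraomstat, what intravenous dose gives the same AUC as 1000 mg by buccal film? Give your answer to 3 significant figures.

D_iv = 708 mg

Systemic exposure from an extravascular dose = F × D_ev, so the equivalent IV dose is F × D_ev.
D_iv = F × D_ev = 0.708 × 1000 = 708 mg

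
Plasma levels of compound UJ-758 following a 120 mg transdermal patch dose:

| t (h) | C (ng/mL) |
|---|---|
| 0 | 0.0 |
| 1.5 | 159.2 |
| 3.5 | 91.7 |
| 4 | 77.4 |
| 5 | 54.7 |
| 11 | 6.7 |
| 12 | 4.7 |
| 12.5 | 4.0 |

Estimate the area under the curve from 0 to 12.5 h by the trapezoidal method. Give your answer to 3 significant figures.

Trapezoidal AUC_0→12.5:
  [0→1.5]: (0.0+159.2)/2 × 1.5 = 119.4
  [1.5→3.5]: (159.2+91.7)/2 × 2 = 250.9
  [3.5→4]: (91.7+77.4)/2 × 0.5 = 42.275
  [4→5]: (77.4+54.7)/2 × 1 = 66.05
  [5→11]: (54.7+6.7)/2 × 6 = 184.2
  [11→12]: (6.7+4.7)/2 × 1 = 5.7
  [12→12.5]: (4.7+4.0)/2 × 0.5 = 2.175
  Sum = 670.7 ng/mL·h

AUC = 671 ng/mL·h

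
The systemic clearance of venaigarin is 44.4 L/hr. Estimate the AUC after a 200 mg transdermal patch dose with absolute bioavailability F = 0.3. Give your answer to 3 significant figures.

AUC_0→∞ = F × Dose / CL
        = 0.3 × 200 / 44.4 = 1.35135 mg/L·hr

AUC = 1.35 mg/L·hr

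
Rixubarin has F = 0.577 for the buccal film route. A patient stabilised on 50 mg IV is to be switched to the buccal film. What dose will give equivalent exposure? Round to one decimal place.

For equal systemic exposure: F × D_ev = D_iv
D_ev = D_iv / F = 50 / 0.577 = 86.6551 mg

D_buccal = 86.7 mg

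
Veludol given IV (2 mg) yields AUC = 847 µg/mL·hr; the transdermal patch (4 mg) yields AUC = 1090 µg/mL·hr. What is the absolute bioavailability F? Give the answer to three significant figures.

F = 0.643

F = (AUC_ev / D_ev) / (AUC_iv / D_iv)
  = (1090/4) / (847/2)
  = 272.5 / 423.5 = 0.6434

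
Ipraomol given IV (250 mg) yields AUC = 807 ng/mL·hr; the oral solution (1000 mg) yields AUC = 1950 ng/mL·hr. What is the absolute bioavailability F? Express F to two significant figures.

F = 0.60

F = (AUC_ev / D_ev) / (AUC_iv / D_iv)
  = (1950/1000) / (807/250)
  = 1.95 / 3.228 = 0.6041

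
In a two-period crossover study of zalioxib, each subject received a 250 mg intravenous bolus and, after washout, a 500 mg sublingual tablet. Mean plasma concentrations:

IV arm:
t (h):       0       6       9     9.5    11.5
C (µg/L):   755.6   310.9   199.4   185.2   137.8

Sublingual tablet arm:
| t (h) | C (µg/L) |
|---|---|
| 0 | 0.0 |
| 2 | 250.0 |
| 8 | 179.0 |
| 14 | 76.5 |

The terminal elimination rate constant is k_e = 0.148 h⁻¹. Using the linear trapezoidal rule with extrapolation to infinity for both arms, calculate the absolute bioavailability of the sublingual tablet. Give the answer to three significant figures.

Trapezoidal AUC_0→11.5 (IV):
  [0→6]: (755.6+310.9)/2 × 6 = 3199.5
  [6→9]: (310.9+199.4)/2 × 3 = 765.45
  [9→9.5]: (199.4+185.2)/2 × 0.5 = 96.15
  [9.5→11.5]: (185.2+137.8)/2 × 2 = 323.0
  Sum = 4384.1 µg/L·h
IV tail: 137.8/0.148 = 931.081; AUC_iv,0→∞ = 4384.1 + 931.081 = 5315.181 µg/L·h
Trapezoidal AUC_0→14 (sublingual tablet):
  [0→2]: (0.0+250.0)/2 × 2 = 250.0
  [2→8]: (250.0+179.0)/2 × 6 = 1287.0
  [8→14]: (179.0+76.5)/2 × 6 = 766.5
  Sum = 2303.5 µg/L·h
sublingual tablet tail: 76.5/0.148 = 516.892; AUC_ev,0→∞ = 2303.5 + 516.892 = 2820.392 µg/L·h
F = (AUC_ev/D_ev)/(AUC_iv/D_iv) = (2820.392/500)/(5315.181/250) = 5.640784/21.260724 = 0.2653

F = 0.265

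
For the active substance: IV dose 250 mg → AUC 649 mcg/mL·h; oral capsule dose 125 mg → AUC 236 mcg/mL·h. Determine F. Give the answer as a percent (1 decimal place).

F = (AUC_ev / D_ev) / (AUC_iv / D_iv)
  = (236/125) / (649/250)
  = 1.888 / 2.596 = 0.7273
  = 72.73%

F = 72.7%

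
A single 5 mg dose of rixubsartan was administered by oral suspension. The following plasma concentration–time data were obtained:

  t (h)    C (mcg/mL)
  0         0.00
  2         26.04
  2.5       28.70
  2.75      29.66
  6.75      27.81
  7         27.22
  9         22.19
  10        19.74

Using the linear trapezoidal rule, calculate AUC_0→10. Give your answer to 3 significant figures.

AUC = 239 mcg/mL·h

Trapezoidal AUC_0→10:
  [0→2]: (0.00+26.04)/2 × 2 = 26.04
  [2→2.5]: (26.04+28.70)/2 × 0.5 = 13.685
  [2.5→2.75]: (28.70+29.66)/2 × 0.25 = 7.295
  [2.75→6.75]: (29.66+27.81)/2 × 4 = 114.94
  [6.75→7]: (27.81+27.22)/2 × 0.25 = 6.87875
  [7→9]: (27.22+22.19)/2 × 2 = 49.41
  [9→10]: (22.19+19.74)/2 × 1 = 20.965
  Sum = 239.21375 mcg/mL·h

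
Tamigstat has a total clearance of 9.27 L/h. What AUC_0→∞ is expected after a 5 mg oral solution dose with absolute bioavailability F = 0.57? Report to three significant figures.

AUC = 0.307 mg/L·h

AUC_0→∞ = F × Dose / CL
        = 0.57 × 5 / 9.27 = 0.307443 mg/L·h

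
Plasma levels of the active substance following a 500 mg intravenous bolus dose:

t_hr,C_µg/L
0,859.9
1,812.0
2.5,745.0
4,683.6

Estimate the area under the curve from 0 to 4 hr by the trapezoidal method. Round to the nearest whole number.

AUC = 3075 µg/L·hr

Trapezoidal AUC_0→4:
  [0→1]: (859.9+812.0)/2 × 1 = 835.95
  [1→2.5]: (812.0+745.0)/2 × 1.5 = 1167.75
  [2.5→4]: (745.0+683.6)/2 × 1.5 = 1071.45
  Sum = 3075.15 µg/L·hr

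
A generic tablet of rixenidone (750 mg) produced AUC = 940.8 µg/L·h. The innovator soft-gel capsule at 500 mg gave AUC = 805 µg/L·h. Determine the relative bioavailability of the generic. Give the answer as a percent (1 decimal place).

F_rel = 77.9%

F_rel = (AUC_test/D_test) / (AUC_ref/D_ref)
      = (940.8/750) / (805/500)
      = 1.2544 / 1.61 = 0.7791 = 77.91%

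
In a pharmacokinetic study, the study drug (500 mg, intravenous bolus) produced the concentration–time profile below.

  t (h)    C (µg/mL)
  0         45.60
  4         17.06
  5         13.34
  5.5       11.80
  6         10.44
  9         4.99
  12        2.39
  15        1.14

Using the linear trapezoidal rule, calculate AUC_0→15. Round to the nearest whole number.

AUC = 192 µg/mL·h

Trapezoidal AUC_0→15:
  [0→4]: (45.60+17.06)/2 × 4 = 125.32
  [4→5]: (17.06+13.34)/2 × 1 = 15.2
  [5→5.5]: (13.34+11.80)/2 × 0.5 = 6.285
  [5.5→6]: (11.80+10.44)/2 × 0.5 = 5.56
  [6→9]: (10.44+4.99)/2 × 3 = 23.145
  [9→12]: (4.99+2.39)/2 × 3 = 11.07
  [12→15]: (2.39+1.14)/2 × 3 = 5.295
  Sum = 191.875 µg/mL·h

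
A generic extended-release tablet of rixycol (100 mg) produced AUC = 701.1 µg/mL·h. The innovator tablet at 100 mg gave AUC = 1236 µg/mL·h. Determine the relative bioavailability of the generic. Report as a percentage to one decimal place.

F_rel = 56.7%

F_rel = (AUC_test/D_test) / (AUC_ref/D_ref)
      = (701.1/100) / (1236/100)
      = 7.011 / 12.36 = 0.5672 = 56.72%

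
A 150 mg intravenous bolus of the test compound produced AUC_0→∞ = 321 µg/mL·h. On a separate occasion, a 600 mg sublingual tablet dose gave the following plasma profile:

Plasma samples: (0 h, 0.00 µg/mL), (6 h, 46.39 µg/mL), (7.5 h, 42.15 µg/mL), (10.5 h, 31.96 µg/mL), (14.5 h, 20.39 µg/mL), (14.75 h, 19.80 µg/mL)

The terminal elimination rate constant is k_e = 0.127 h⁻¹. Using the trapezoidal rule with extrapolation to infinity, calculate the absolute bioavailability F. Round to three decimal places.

Trapezoidal AUC_0→14.75 (sublingual tablet):
  [0→6]: (0.00+46.39)/2 × 6 = 139.17
  [6→7.5]: (46.39+42.15)/2 × 1.5 = 66.405
  [7.5→10.5]: (42.15+31.96)/2 × 3 = 111.165
  [10.5→14.5]: (31.96+20.39)/2 × 4 = 104.7
  [14.5→14.75]: (20.39+19.80)/2 × 0.25 = 5.02375
  Sum = 426.46375 µg/mL·h
Tail: C_last/k_e = 19.80/0.127 = 155.906
AUC_0→∞ (sublingual tablet) = 426.46375 + 155.906 = 582.36975 µg/mL·h
F = (AUC_ev/D_ev)/(AUC_iv/D_iv) = (582.36975/600)/(321/150) = 0.97061625/2.14 = 0.4536

F = 0.454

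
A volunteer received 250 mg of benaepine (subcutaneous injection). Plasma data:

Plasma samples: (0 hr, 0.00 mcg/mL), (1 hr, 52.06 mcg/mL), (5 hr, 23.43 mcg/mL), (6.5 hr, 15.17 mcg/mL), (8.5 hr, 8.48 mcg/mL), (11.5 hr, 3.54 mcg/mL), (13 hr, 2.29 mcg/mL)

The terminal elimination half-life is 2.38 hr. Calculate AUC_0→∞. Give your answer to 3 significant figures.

AUC = 260 mcg/mL·hr

Trapezoidal AUC_0→13:
  [0→1]: (0.00+52.06)/2 × 1 = 26.03
  [1→5]: (52.06+23.43)/2 × 4 = 150.98
  [5→6.5]: (23.43+15.17)/2 × 1.5 = 28.95
  [6.5→8.5]: (15.17+8.48)/2 × 2 = 23.65
  [8.5→11.5]: (8.48+3.54)/2 × 3 = 18.03
  [11.5→13]: (3.54+2.29)/2 × 1.5 = 4.3725
  Sum = 252.0125 mcg/mL·hr
k_e = ln2 / t½ = 0.693147 / 2.38 = 0.2912 hr^-1
Extrapolated tail: C_last / k_e = 2.29 / 0.2912 = 7.864
AUC_0→∞ = 252.0125 + 7.864 = 259.8765 mcg/mL·hr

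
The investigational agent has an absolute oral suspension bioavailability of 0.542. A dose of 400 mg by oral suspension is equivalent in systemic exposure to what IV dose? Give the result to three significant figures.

Systemic exposure from an extravascular dose = F × D_ev, so the equivalent IV dose is F × D_ev.
D_iv = F × D_ev = 0.542 × 400 = 216.8 mg

D_iv = 217 mg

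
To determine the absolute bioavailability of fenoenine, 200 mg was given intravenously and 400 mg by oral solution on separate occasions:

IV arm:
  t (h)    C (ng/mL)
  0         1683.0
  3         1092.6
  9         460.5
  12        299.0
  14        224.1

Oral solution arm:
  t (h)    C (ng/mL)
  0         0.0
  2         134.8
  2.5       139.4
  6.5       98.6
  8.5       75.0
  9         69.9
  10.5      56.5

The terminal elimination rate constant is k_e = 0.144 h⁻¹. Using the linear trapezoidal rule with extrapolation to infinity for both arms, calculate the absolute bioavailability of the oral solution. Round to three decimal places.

F = 0.057

Trapezoidal AUC_0→14 (IV):
  [0→3]: (1683.0+1092.6)/2 × 3 = 4163.4
  [3→9]: (1092.6+460.5)/2 × 6 = 4659.3
  [9→12]: (460.5+299.0)/2 × 3 = 1139.25
  [12→14]: (299.0+224.1)/2 × 2 = 523.1
  Sum = 10485.05 ng/mL·h
IV tail: 224.1/0.144 = 1556.250; AUC_iv,0→∞ = 10485.05 + 1556.250 = 12041.3 ng/mL·h
Trapezoidal AUC_0→10.5 (oral solution):
  [0→2]: (0.0+134.8)/2 × 2 = 134.8
  [2→2.5]: (134.8+139.4)/2 × 0.5 = 68.55
  [2.5→6.5]: (139.4+98.6)/2 × 4 = 476.0
  [6.5→8.5]: (98.6+75.0)/2 × 2 = 173.6
  [8.5→9]: (75.0+69.9)/2 × 0.5 = 36.225
  [9→10.5]: (69.9+56.5)/2 × 1.5 = 94.8
  Sum = 983.975 ng/mL·h
oral solution tail: 56.5/0.144 = 392.361; AUC_ev,0→∞ = 983.975 + 392.361 = 1376.336 ng/mL·h
F = (AUC_ev/D_ev)/(AUC_iv/D_iv) = (1376.336/400)/(12041.3/200) = 3.44084/60.2065 = 0.0572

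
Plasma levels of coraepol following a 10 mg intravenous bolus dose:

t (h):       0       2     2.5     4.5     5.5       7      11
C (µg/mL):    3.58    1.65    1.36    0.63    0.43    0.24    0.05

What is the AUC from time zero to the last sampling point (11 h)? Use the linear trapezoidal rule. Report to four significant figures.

AUC = 9.585 µg/mL·h

Trapezoidal AUC_0→11:
  [0→2]: (3.58+1.65)/2 × 2 = 5.23
  [2→2.5]: (1.65+1.36)/2 × 0.5 = 0.7525
  [2.5→4.5]: (1.36+0.63)/2 × 2 = 1.99
  [4.5→5.5]: (0.63+0.43)/2 × 1 = 0.53
  [5.5→7]: (0.43+0.24)/2 × 1.5 = 0.5025
  [7→11]: (0.24+0.05)/2 × 4 = 0.58
  Sum = 9.585 µg/mL·h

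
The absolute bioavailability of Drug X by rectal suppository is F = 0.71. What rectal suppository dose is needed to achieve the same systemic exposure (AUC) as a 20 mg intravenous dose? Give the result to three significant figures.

D_rectal = 28.2 mg

For equal systemic exposure: F × D_ev = D_iv
D_ev = D_iv / F = 20 / 0.71 = 28.169 mg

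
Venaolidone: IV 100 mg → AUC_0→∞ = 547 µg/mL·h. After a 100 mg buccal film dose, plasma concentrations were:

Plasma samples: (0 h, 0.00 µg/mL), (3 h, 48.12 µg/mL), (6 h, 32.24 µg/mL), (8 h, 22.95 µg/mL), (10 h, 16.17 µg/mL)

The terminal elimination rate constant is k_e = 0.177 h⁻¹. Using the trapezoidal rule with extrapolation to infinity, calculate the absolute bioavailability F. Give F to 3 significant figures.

Trapezoidal AUC_0→10 (buccal film):
  [0→3]: (0.00+48.12)/2 × 3 = 72.18
  [3→6]: (48.12+32.24)/2 × 3 = 120.54
  [6→8]: (32.24+22.95)/2 × 2 = 55.19
  [8→10]: (22.95+16.17)/2 × 2 = 39.12
  Sum = 287.03 µg/mL·h
Tail: C_last/k_e = 16.17/0.177 = 91.356
AUC_0→∞ (buccal film) = 287.03 + 91.356 = 378.386 µg/mL·h
F = (AUC_ev/D_ev)/(AUC_iv/D_iv) = (378.386/100)/(547/100) = 3.78386/5.47 = 0.6917

F = 0.692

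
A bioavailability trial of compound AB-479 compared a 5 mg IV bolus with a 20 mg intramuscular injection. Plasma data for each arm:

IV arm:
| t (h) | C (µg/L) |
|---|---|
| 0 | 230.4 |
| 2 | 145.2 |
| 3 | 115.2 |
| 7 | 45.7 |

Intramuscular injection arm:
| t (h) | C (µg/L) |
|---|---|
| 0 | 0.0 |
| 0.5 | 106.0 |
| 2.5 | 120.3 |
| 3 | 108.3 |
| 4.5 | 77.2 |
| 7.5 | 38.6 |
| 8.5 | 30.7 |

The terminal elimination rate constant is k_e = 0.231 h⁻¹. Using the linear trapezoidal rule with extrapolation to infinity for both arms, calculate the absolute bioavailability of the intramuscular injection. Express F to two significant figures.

Trapezoidal AUC_0→7 (IV):
  [0→2]: (230.4+145.2)/2 × 2 = 375.6
  [2→3]: (145.2+115.2)/2 × 1 = 130.2
  [3→7]: (115.2+45.7)/2 × 4 = 321.8
  Sum = 827.6 µg/L·h
IV tail: 45.7/0.231 = 197.835; AUC_iv,0→∞ = 827.6 + 197.835 = 1025.435 µg/L·h
Trapezoidal AUC_0→8.5 (intramuscular injection):
  [0→0.5]: (0.0+106.0)/2 × 0.5 = 26.5
  [0.5→2.5]: (106.0+120.3)/2 × 2 = 226.3
  [2.5→3]: (120.3+108.3)/2 × 0.5 = 57.15
  [3→4.5]: (108.3+77.2)/2 × 1.5 = 139.125
  [4.5→7.5]: (77.2+38.6)/2 × 3 = 173.7
  [7.5→8.5]: (38.6+30.7)/2 × 1 = 34.65
  Sum = 657.425 µg/L·h
intramuscular injection tail: 30.7/0.231 = 132.900; AUC_ev,0→∞ = 657.425 + 132.900 = 790.325 µg/L·h
F = (AUC_ev/D_ev)/(AUC_iv/D_iv) = (790.325/20)/(1025.435/5) = 39.51625/205.087 = 0.1927

F = 0.19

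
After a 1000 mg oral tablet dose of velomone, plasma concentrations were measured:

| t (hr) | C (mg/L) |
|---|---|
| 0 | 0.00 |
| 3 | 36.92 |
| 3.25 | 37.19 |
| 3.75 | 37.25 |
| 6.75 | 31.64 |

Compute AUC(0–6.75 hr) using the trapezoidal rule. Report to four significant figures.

AUC = 186.6 mg/L·hr

Trapezoidal AUC_0→6.75:
  [0→3]: (0.00+36.92)/2 × 3 = 55.38
  [3→3.25]: (36.92+37.19)/2 × 0.25 = 9.26375
  [3.25→3.75]: (37.19+37.25)/2 × 0.5 = 18.61
  [3.75→6.75]: (37.25+31.64)/2 × 3 = 103.335
  Sum = 186.58875 mg/L·hr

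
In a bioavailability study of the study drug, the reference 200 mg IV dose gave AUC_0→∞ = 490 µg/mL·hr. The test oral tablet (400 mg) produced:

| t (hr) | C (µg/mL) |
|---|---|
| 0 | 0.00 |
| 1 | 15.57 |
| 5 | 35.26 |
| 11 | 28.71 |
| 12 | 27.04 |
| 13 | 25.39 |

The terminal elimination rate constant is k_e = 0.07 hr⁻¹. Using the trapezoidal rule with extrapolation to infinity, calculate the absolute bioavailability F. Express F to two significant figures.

Trapezoidal AUC_0→13 (oral tablet):
  [0→1]: (0.00+15.57)/2 × 1 = 7.785
  [1→5]: (15.57+35.26)/2 × 4 = 101.66
  [5→11]: (35.26+28.71)/2 × 6 = 191.91
  [11→12]: (28.71+27.04)/2 × 1 = 27.875
  [12→13]: (27.04+25.39)/2 × 1 = 26.215
  Sum = 355.445 µg/mL·hr
Tail: C_last/k_e = 25.39/0.07 = 362.714
AUC_0→∞ (oral tablet) = 355.445 + 362.714 = 718.159 µg/mL·hr
F = (AUC_ev/D_ev)/(AUC_iv/D_iv) = (718.159/400)/(490/200) = 1.7953975/2.45 = 0.7328

F = 0.73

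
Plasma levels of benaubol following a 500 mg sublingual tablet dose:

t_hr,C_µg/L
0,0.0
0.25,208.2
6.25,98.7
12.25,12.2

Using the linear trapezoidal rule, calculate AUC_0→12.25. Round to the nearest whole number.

Trapezoidal AUC_0→12.25:
  [0→0.25]: (0.0+208.2)/2 × 0.25 = 26.025
  [0.25→6.25]: (208.2+98.7)/2 × 6 = 920.7
  [6.25→12.25]: (98.7+12.2)/2 × 6 = 332.7
  Sum = 1279.425 µg/L·hr

AUC = 1279 µg/L·hr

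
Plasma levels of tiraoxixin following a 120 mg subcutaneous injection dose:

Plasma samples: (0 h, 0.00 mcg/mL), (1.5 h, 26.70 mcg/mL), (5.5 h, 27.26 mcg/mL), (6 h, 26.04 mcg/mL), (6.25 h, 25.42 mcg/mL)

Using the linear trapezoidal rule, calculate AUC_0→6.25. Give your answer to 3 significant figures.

AUC = 148 mcg/mL·h

Trapezoidal AUC_0→6.25:
  [0→1.5]: (0.00+26.70)/2 × 1.5 = 20.025
  [1.5→5.5]: (26.70+27.26)/2 × 4 = 107.92
  [5.5→6]: (27.26+26.04)/2 × 0.5 = 13.325
  [6→6.25]: (26.04+25.42)/2 × 0.25 = 6.4325
  Sum = 147.7025 mcg/mL·h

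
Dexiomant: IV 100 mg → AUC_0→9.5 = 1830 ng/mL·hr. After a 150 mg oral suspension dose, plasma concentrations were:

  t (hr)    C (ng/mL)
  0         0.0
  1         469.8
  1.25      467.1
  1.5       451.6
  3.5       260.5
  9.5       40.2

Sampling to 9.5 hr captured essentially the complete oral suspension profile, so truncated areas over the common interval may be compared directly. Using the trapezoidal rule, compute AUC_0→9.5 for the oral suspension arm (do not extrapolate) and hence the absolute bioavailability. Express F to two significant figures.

F = 0.76

Trapezoidal AUC_0→9.5 (oral suspension):
  [0→1]: (0.0+469.8)/2 × 1 = 234.9
  [1→1.25]: (469.8+467.1)/2 × 0.25 = 117.1125
  [1.25→1.5]: (467.1+451.6)/2 × 0.25 = 114.8375
  [1.5→3.5]: (451.6+260.5)/2 × 2 = 712.1
  [3.5→9.5]: (260.5+40.2)/2 × 6 = 902.1
  Sum = 2081.05 ng/mL·hr
F = (AUC_ev/D_ev)/(AUC_iv/D_iv) = (2081.05/150)/(1830/100) = 13.8737/18.3 = 0.7581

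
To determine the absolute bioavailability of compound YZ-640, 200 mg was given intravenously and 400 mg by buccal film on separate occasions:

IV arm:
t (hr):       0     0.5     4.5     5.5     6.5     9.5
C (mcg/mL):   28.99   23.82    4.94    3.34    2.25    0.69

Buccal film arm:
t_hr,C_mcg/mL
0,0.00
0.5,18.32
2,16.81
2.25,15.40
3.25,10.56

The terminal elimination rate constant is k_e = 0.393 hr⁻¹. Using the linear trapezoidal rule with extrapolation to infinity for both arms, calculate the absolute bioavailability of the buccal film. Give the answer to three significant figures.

F = 0.446

Trapezoidal AUC_0→9.5 (IV):
  [0→0.5]: (28.99+23.82)/2 × 0.5 = 13.2025
  [0.5→4.5]: (23.82+4.94)/2 × 4 = 57.52
  [4.5→5.5]: (4.94+3.34)/2 × 1 = 4.14
  [5.5→6.5]: (3.34+2.25)/2 × 1 = 2.795
  [6.5→9.5]: (2.25+0.69)/2 × 3 = 4.41
  Sum = 82.0675 mcg/mL·hr
IV tail: 0.69/0.393 = 1.756; AUC_iv,0→∞ = 82.0675 + 1.756 = 83.8235 mcg/mL·hr
Trapezoidal AUC_0→3.25 (buccal film):
  [0→0.5]: (0.00+18.32)/2 × 0.5 = 4.58
  [0.5→2]: (18.32+16.81)/2 × 1.5 = 26.3475
  [2→2.25]: (16.81+15.40)/2 × 0.25 = 4.02625
  [2.25→3.25]: (15.40+10.56)/2 × 1 = 12.98
  Sum = 47.93375 mcg/mL·hr
buccal film tail: 10.56/0.393 = 26.870; AUC_ev,0→∞ = 47.93375 + 26.870 = 74.80375 mcg/mL·hr
F = (AUC_ev/D_ev)/(AUC_iv/D_iv) = (74.80375/400)/(83.8235/200) = 0.187009/0.4191175 = 0.4462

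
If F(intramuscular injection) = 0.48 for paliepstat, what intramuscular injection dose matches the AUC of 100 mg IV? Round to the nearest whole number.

D_intramuscular = 208 mg

For equal systemic exposure: F × D_ev = D_iv
D_ev = D_iv / F = 100 / 0.48 = 208.333 mg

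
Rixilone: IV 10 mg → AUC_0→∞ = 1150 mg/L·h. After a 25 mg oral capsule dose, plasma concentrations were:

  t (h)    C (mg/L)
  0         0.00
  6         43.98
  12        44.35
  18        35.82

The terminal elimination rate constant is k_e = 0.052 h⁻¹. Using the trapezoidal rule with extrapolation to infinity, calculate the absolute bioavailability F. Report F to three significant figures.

F = 0.461

Trapezoidal AUC_0→18 (oral capsule):
  [0→6]: (0.00+43.98)/2 × 6 = 131.94
  [6→12]: (43.98+44.35)/2 × 6 = 264.99
  [12→18]: (44.35+35.82)/2 × 6 = 240.51
  Sum = 637.44 mg/L·h
Tail: C_last/k_e = 35.82/0.052 = 688.846
AUC_0→∞ (oral capsule) = 637.44 + 688.846 = 1326.286 mg/L·h
F = (AUC_ev/D_ev)/(AUC_iv/D_iv) = (1326.286/25)/(1150/10) = 53.05144/115 = 0.4613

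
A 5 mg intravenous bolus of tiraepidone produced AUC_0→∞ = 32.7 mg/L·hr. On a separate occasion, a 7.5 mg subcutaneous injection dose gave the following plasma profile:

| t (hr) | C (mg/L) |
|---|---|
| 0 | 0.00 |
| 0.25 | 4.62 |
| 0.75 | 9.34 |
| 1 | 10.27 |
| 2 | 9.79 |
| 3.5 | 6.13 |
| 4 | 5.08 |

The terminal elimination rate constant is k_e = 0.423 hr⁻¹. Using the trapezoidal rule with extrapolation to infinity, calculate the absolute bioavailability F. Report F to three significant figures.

F = 0.883

Trapezoidal AUC_0→4 (subcutaneous injection):
  [0→0.25]: (0.00+4.62)/2 × 0.25 = 0.5775
  [0.25→0.75]: (4.62+9.34)/2 × 0.5 = 3.49
  [0.75→1]: (9.34+10.27)/2 × 0.25 = 2.45125
  [1→2]: (10.27+9.79)/2 × 1 = 10.03
  [2→3.5]: (9.79+6.13)/2 × 1.5 = 11.94
  [3.5→4]: (6.13+5.08)/2 × 0.5 = 2.8025
  Sum = 31.29125 mg/L·hr
Tail: C_last/k_e = 5.08/0.423 = 12.009
AUC_0→∞ (subcutaneous injection) = 31.29125 + 12.009 = 43.30025 mg/L·hr
F = (AUC_ev/D_ev)/(AUC_iv/D_iv) = (43.30025/7.5)/(32.7/5) = 5.77337/6.54 = 0.8828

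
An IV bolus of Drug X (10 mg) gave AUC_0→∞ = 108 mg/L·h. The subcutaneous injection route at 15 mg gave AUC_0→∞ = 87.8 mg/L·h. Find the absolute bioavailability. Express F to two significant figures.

F = (AUC_ev / D_ev) / (AUC_iv / D_iv)
  = (87.8/15) / (108/10)
  = 5.85333 / 10.8 = 0.5420

F = 0.54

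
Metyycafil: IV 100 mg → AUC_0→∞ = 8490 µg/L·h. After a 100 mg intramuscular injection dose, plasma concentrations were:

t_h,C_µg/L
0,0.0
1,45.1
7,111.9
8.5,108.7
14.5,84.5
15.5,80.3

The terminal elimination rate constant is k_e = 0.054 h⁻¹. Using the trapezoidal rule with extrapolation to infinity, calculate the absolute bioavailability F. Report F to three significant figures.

Trapezoidal AUC_0→15.5 (intramuscular injection):
  [0→1]: (0.0+45.1)/2 × 1 = 22.55
  [1→7]: (45.1+111.9)/2 × 6 = 471.0
  [7→8.5]: (111.9+108.7)/2 × 1.5 = 165.45
  [8.5→14.5]: (108.7+84.5)/2 × 6 = 579.6
  [14.5→15.5]: (84.5+80.3)/2 × 1 = 82.4
  Sum = 1321.0 µg/L·h
Tail: C_last/k_e = 80.3/0.054 = 1487.037
AUC_0→∞ (intramuscular injection) = 1321.0 + 1487.037 = 2808.037 µg/L·h
F = (AUC_ev/D_ev)/(AUC_iv/D_iv) = (2808.037/100)/(8490/100) = 28.08037/84.9 = 0.3307

F = 0.331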